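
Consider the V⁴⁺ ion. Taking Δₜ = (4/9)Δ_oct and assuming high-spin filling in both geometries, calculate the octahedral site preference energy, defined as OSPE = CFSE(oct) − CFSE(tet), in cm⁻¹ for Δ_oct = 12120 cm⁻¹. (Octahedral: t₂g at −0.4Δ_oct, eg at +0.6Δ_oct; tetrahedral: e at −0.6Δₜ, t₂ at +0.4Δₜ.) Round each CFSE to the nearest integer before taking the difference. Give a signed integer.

-1616

V is in group 5, so V⁴⁺ is d¹ (5 − 4 = 1).
Octahedral (high-spin): t2g^1 e_g^0, CFSE = 1(−0.4) + 0(+0.6) = -0.4Δ_oct = -0.4 × 12120 = -4848 cm⁻¹.
In a tetrahedral site the filling is e^1 t2^0: CFSE(tet) = -0.6Δₜ = -0.6 × (4/9)(12120) = -3232 cm⁻¹.
OSPE = CFSE(oct) − CFSE(tet) = -4848 − (-3232) = -1616 cm⁻¹.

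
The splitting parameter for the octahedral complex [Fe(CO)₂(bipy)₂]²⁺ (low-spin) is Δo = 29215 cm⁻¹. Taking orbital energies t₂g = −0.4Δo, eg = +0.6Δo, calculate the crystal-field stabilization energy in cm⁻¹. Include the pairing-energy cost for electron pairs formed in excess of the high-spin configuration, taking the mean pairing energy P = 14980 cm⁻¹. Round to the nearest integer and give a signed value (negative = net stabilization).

Ligand charges: 2×(+0) from CO and 2×(+0) from bipy sum to +0; with overall charge +2, Fe is +2.
Group 8 minus oxidation state +2 gives a d⁶ configuration for Fe²⁺.
Configuration: t₂g⁶ eg⁰.
CFSE(orbital) = 6×(-0.4Δo) + 0×(0.6Δo) = -2.4Δo; with Δo = 29215 cm⁻¹ that is -70116 cm⁻¹.
High-spin d⁶ would be t₂g⁴ eg² with 1 pair; low-spin has 3, so 2 excess pairs cost +2P = +29960 cm⁻¹.
Combining: -70116 + 29960 = -40156 cm⁻¹.

-40156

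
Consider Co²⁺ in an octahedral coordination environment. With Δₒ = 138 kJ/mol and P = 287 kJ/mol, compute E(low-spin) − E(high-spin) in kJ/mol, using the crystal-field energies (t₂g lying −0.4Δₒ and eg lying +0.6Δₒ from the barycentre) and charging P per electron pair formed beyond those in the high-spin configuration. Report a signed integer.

149

Co²⁺: group 9, so d-count = 9 − 2 = 7.
High-spin: t₂g⁵ eg², CFSE = -0.8Δₒ = -110 kJ/mol.
Low-spin t₂g⁶ eg¹ gives -1.8Δₒ = -248 kJ/mol, but forming 1 extra pair costs 1P = 287 kJ/mol, so E(LS) = -248 + 287 = 39 kJ/mol.
The difference is 39 − (-110) = 149 kJ/mol, so high-spin lies lower.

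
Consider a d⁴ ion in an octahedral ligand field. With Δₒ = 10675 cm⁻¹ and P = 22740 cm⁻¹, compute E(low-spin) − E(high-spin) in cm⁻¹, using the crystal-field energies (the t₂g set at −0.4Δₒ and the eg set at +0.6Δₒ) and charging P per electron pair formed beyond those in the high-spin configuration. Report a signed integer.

12065

High-spin: t₂g³ eg¹, CFSE = -0.6Δₒ = -6405 cm⁻¹.
For low-spin the configuration is t₂g⁴ eg⁰: orbital energy -1.6 × 10675 = -17080 cm⁻¹, and 1 additional pair relative to high-spin adds 22740 cm⁻¹, giving 5660 cm⁻¹.
Thus E(LS) − E(HS) = 12065 cm⁻¹.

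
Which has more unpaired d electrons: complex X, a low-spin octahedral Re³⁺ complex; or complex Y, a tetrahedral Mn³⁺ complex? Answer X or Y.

X: Re sits in group 7; removing 3 electrons leaves Re³⁺ with 7 − 3 = 4 d electrons; t₂g⁴ eg⁰ → 2 unpaired.
Y: Group 7 minus oxidation state +3 gives a d⁴ configuration for Mn³⁺; Tetrahedral splitting is small, so the complex is high-spin; e^2 t2^2 → 4 unpaired.
So Y has more unpaired electrons.

Y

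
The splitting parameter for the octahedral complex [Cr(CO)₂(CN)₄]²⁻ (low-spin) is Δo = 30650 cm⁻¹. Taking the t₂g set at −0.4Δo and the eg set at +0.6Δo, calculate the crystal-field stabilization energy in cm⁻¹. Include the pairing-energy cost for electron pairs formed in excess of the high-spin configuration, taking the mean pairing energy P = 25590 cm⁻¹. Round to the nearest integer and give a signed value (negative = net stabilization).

-23450

Ligand charges: 2×(+0) from CO and 4×(-1) from CN⁻ sum to -4; with overall charge -2, Cr is +2.
Cr²⁺: group 6, so d-count = 6 − 2 = 4.
Configuration: t₂g⁴ eg⁰.
Orbital CFSE = 4(-0.4) + 0(0.6) = -1.6Δo = -1.6 × 30650 = -49040 cm⁻¹.
High-spin d⁴ would be t₂g³ eg¹ with 0 pairs; low-spin has 1, so 1 excess pair costs +1P = +25590 cm⁻¹.
Net CFSE = -49040 + 25590 = -23450 cm⁻¹.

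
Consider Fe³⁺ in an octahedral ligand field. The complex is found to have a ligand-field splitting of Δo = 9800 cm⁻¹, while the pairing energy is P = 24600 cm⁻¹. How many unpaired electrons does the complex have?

5

Fe sits in group 8; removing 3 electrons leaves Fe³⁺ with 8 − 3 = 5 d electrons.
With Δo < P the complex is high-spin.
That gives t2g^3 e_g^2.
Unpaired electrons: 5.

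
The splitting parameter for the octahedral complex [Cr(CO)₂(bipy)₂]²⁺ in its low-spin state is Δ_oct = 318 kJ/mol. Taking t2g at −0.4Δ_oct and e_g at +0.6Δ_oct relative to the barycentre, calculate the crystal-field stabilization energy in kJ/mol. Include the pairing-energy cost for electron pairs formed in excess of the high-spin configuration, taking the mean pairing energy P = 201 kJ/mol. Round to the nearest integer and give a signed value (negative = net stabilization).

Ligand charges: 2×(+0) from CO and 2×(+0) from bipy sum to +0; with overall charge +2, Cr is +2.
Cr sits in group 6; removing 2 electrons leaves Cr²⁺ with 6 − 2 = 4 d electrons.
Electron filling gives t2g^4 e_g^0.
Orbital CFSE = 4(-0.4) + 0(0.6) = -1.6Δ_oct = -1.6 × 318 = -509 kJ/mol.
Pairing penalty: 1 pair vs 0 in the high-spin reference → 1 extra × P = 201 kJ/mol.
Combining: -509 + 201 = -308 kJ/mol.

-308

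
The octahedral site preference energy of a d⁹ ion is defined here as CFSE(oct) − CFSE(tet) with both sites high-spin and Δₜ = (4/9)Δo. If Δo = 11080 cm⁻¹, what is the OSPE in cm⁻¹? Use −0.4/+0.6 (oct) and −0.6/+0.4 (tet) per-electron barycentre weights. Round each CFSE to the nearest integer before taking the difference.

-4678

Octahedral high-spin t₂g⁶ eg³: CFSE = -0.6 × 11080 = -6648 cm⁻¹.
In a tetrahedral site the filling is e⁴ t₂⁵: CFSE(tet) = -0.4Δₜ = -0.4 × (4/9)(11080) = -1970 cm⁻¹.
OSPE = CFSE(oct) − CFSE(tet) = -6648 − (-1970) = -4678 cm⁻¹.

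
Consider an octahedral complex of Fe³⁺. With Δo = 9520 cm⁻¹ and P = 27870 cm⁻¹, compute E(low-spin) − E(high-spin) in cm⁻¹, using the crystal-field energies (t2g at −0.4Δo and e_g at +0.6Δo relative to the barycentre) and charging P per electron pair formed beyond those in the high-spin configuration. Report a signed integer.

Fe³⁺: group 8, so d-count = 8 − 3 = 5.
In the high-spin limit (t2g^3 e_g^2) the orbital term is 0.0Δo = 0 cm⁻¹, with no excess pairing.
Low-spin t2g^5 e_g^0 gives -2.0Δo = -19040 cm⁻¹, but forming 2 extra pairs costs 2P = 55740 cm⁻¹, so E(LS) = -19040 + 55740 = 36700 cm⁻¹.
Thus E(LS) − E(HS) = 36700 cm⁻¹.

36700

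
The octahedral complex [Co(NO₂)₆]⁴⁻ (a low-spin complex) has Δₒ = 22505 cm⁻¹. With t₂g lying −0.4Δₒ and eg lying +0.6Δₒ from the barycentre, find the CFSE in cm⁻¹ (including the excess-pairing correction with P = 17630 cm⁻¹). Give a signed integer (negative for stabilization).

-22879

Each NO₂⁻ contributes -1; 6 × (-1) = -6. With overall charge -4, Co is in the +2 oxidation state.
Group 9 minus oxidation state +2 gives a d⁷ configuration for Co²⁺.
Configuration: t₂g⁶ eg¹.
Orbital CFSE = 6(-0.4) + 1(0.6) = -1.8Δₒ = -1.8 × 22505 = -40509 cm⁻¹.
Pairing penalty: 3 pairs vs 2 in the high-spin reference → 1 extra × P = 17630 cm⁻¹.
Overall CFSE = -40509 + 17630 = -22879 cm⁻¹.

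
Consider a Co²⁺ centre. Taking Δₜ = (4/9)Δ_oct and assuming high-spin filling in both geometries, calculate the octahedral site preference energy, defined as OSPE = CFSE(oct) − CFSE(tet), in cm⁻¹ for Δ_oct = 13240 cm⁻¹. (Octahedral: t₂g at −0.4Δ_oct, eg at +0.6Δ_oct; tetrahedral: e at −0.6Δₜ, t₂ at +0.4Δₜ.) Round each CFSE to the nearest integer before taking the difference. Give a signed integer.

-3531

Co is in group 9, so Co²⁺ is d⁷ (9 − 2 = 7).
In an octahedral site d⁷ (HS) is t₂g⁵ eg², giving CFSE(oct) = -0.8Δ_oct = -10592 cm⁻¹.
In a tetrahedral site the filling is e⁴ t₂³: CFSE(tet) = -1.2Δₜ = -1.2 × (4/9)(13240) = -7061 cm⁻¹.
OSPE = CFSE(oct) − CFSE(tet) = -10592 − (-7061) = -3531 cm⁻¹.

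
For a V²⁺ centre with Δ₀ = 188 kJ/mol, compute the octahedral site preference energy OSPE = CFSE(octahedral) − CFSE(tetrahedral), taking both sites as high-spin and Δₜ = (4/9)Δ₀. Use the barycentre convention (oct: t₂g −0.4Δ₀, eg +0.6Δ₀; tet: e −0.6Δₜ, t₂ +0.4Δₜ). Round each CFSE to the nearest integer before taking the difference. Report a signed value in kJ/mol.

-159

Group 5 minus oxidation state +2 gives a d³ configuration for V²⁺.
Octahedral high-spin t2g^3 e_g^0: CFSE = -1.2 × 188 = -226 kJ/mol.
Tetrahedral e^2 t2^1 gives -0.8Δₜ = -0.8 × (4/9) × 188 = -67 kJ/mol.
OSPE = CFSE(oct) − CFSE(tet) = -226 − (-67) = -159 kJ/mol.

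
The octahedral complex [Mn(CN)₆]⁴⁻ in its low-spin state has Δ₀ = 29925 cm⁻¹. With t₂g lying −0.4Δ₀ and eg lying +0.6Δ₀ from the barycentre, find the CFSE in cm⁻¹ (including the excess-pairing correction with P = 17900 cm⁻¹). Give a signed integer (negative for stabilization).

Each CN⁻ contributes -1; 6 × (-1) = -6. With overall charge -4, Mn is in the +2 oxidation state.
Mn²⁺: group 7, so d-count = 7 − 2 = 5.
The d⁵ electrons fill as t₂g⁵ eg⁰.
Orbital CFSE = 5(-0.4) + 0(0.6) = -2.0Δ₀ = -2.0 × 29925 = -59850 cm⁻¹.
Pairing penalty: 2 pairs vs 0 in the high-spin reference → 2 extra × P = 35800 cm⁻¹.
Overall CFSE = -59850 + 35800 = -24050 cm⁻¹.

-24050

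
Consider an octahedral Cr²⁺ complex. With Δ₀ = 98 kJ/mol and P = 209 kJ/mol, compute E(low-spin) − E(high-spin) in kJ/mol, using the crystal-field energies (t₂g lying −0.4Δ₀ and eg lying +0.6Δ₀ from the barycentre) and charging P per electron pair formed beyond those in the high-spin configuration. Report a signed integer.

Cr²⁺: group 6, so d-count = 6 − 2 = 4.
High-spin d⁴ fills as t₂g³ eg¹ with CFSE 3(−0.4) + 1(+0.6) = -0.6Δ₀ = -59 kJ/mol.
Low-spin t₂g⁴ eg⁰ gives -1.6Δ₀ = -157 kJ/mol, but forming 1 extra pair costs 1P = 209 kJ/mol, so E(LS) = -157 + 209 = 52 kJ/mol.
E(LS) − E(HS) = 52 − (-59) = 111 kJ/mol.

111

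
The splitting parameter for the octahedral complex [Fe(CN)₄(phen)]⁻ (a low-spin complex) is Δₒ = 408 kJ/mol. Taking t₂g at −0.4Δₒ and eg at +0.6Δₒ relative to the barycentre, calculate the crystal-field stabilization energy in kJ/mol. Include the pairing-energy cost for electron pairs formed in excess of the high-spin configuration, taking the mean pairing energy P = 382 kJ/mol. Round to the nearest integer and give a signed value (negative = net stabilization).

Ligand charges: 4×(-1) from CN⁻ and 1×(+0) from phen sum to -4; with overall charge -1, Fe is +3.
Fe sits in group 8; removing 3 electrons leaves Fe³⁺ with 8 − 3 = 5 d electrons.
Electron filling gives t₂g⁵ eg⁰.
CFSE(orbital) = 5×(-0.4Δₒ) + 0×(0.6Δₒ) = -2.0Δₒ; with Δₒ = 408 kJ/mol that is -816 kJ/mol.
High-spin d⁵ would be t₂g³ eg² with 0 pairs; low-spin has 2, so 2 excess pairs cost +2P = +764 kJ/mol.
Net CFSE = -816 + 764 = -52 kJ/mol.

-52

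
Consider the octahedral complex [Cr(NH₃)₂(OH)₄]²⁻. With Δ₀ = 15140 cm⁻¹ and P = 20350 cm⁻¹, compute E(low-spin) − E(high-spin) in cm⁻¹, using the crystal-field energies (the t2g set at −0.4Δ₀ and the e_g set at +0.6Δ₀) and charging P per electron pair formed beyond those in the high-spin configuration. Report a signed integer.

Ligand charges: 2×(+0) from NH₃ and 4×(-1) from OH⁻ sum to -4; with overall charge -2, Cr is +2.
Group 6 minus oxidation state +2 gives a d⁴ configuration for Cr²⁺.
High-spin: t2g^3 e_g^1, CFSE = -0.6Δ₀ = -9084 cm⁻¹.
Low-spin: t2g^4 e_g^0, orbital CFSE = -1.6Δ₀ = -24224 cm⁻¹; plus 1 excess pair × P = +20350 cm⁻¹; total -3874 cm⁻¹.
Thus E(LS) − E(HS) = 5210 cm⁻¹.

5210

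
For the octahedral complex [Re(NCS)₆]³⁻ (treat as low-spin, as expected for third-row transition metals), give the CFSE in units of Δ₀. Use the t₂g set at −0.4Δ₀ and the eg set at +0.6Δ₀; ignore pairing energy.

Each NCS⁻ contributes -1; 6 × (-1) = -6. With overall charge -3, Re is in the +3 oxidation state.
Re³⁺: group 7, so d-count = 7 − 3 = 4.
Configuration: t₂g⁴ eg⁰.
CFSE = 4(-0.4Δ₀) + 0(0.6Δ₀) = -1.6Δ₀ + 0.0Δ₀ = -1.6Δ₀.

-1.6 Δ₀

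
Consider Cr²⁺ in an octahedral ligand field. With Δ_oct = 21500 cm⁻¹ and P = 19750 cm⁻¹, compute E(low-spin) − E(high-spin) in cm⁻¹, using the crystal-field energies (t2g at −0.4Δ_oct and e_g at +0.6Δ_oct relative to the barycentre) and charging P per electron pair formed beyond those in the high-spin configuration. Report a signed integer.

Cr²⁺: group 6, so d-count = 6 − 2 = 4.
In the high-spin limit (t2g^3 e_g^1) the orbital term is -0.6Δ_oct = -12900 cm⁻¹, with no excess pairing.
For low-spin the configuration is t2g^4 e_g^0: orbital energy -1.6 × 21500 = -34400 cm⁻¹, and 1 additional pair relative to high-spin adds 19750 cm⁻¹, giving -14650 cm⁻¹.
E(LS) − E(HS) = -14650 − (-12900) = -1750 cm⁻¹.

-1750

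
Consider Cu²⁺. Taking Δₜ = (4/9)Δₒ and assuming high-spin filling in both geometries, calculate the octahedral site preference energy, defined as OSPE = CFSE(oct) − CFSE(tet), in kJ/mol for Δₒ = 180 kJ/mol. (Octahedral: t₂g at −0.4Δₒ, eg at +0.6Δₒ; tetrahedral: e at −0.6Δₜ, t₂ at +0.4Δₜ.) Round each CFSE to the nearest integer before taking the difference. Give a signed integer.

-76

Cu is in group 11, so Cu²⁺ is d⁹ (11 − 2 = 9).
In an octahedral site d⁹ (HS) is t₂g⁶ eg³, giving CFSE(oct) = -0.6Δₒ = -108 kJ/mol.
Tetrahedral e⁴ t₂⁵ gives -0.4Δₜ = -0.4 × (4/9) × 180 = -32 kJ/mol.
Subtracting, OSPE = -108 − (-32) = -76 kJ/mol.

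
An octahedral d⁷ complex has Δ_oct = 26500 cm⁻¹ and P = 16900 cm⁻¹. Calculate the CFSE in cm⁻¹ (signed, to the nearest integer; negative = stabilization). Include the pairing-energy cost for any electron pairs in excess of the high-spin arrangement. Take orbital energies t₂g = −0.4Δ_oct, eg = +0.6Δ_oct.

Here Δ_oct > P (26500 > 16900), so the low-spin state is favoured.
Filling d⁷ accordingly: t₂g⁶ eg¹.
Orbital CFSE = -1.8Δ_oct = -1.8 × 26500 = -47700 cm⁻¹.
Excess pairs vs high-spin: 3 − 2 = 1; pairing cost = +16900 cm⁻¹.
Net CFSE = -47700 + 16900 = -30800 cm⁻¹.

-30800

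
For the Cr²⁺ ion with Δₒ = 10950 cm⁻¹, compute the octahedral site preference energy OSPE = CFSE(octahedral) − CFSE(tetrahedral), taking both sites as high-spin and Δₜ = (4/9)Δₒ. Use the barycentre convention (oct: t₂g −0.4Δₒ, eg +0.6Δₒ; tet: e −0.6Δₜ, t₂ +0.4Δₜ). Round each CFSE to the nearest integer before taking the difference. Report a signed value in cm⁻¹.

Cr²⁺: group 6, so d-count = 6 − 2 = 4.
In an octahedral site d⁴ (HS) is t₂g³ eg¹, giving CFSE(oct) = -0.6Δₒ = -6570 cm⁻¹.
Tetrahedral e² t₂² gives -0.4Δₜ = -0.4 × (4/9) × 10950 = -1947 cm⁻¹.
OSPE = CFSE(oct) − CFSE(tet) = -6570 − (-1947) = -4623 cm⁻¹.

-4623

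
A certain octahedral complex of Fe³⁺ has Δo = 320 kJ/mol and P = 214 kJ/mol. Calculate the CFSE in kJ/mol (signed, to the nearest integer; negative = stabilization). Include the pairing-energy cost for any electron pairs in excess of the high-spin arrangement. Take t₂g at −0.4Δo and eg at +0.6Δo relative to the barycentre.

-212

Fe³⁺: group 8, so d-count = 8 − 3 = 5.
Here Δo > P (320 > 214), so the low-spin state is favoured.
Configuration: t₂g⁵ eg⁰.
Orbital CFSE = -2.0Δo = -2.0 × 320 = -640 kJ/mol.
Excess pairs vs high-spin: 2 − 0 = 2; pairing cost = +428 kJ/mol.
Net CFSE = -640 + 428 = -212 kJ/mol.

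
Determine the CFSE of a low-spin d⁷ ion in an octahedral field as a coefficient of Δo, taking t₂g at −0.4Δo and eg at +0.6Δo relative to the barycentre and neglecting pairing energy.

Configuration: t₂g⁶ eg¹.
CFSE = 6(-0.4Δo) + 1(0.6Δo) = -2.4Δo + 0.6Δo = -1.8Δo.

-1.8 Δo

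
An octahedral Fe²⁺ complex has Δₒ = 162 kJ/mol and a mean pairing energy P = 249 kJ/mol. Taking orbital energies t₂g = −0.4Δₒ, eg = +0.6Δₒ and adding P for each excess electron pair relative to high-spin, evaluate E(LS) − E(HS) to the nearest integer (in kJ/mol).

174

Fe is in group 8, so Fe²⁺ is d⁶ (8 − 2 = 6).
High-spin d⁶ fills as t₂g⁴ eg² with CFSE 4(−0.4) + 2(+0.6) = -0.4Δₒ = -65 kJ/mol.
Low-spin: t₂g⁶ eg⁰, orbital CFSE = -2.4Δₒ = -389 kJ/mol; plus 2 excess pairs × P = +498 kJ/mol; total 109 kJ/mol.
The difference is 109 − (-65) = 174 kJ/mol, so high-spin lies lower.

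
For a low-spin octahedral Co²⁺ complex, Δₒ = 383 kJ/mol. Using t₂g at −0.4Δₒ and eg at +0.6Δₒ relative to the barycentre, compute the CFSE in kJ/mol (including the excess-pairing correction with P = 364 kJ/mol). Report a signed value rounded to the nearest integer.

-325

Co sits in group 9; removing 2 electrons leaves Co²⁺ with 9 − 2 = 7 d electrons.
Electron filling gives t₂g⁶ eg¹.
CFSE(orbital) = 6×(-0.4Δₒ) + 1×(0.6Δₒ) = -1.8Δₒ; with Δₒ = 383 kJ/mol that is -689 kJ/mol.
High-spin d⁷ would be t₂g⁵ eg² with 2 pairs; low-spin has 3, so 1 excess pair costs +1P = +364 kJ/mol.
Net CFSE = -689 + 364 = -325 kJ/mol.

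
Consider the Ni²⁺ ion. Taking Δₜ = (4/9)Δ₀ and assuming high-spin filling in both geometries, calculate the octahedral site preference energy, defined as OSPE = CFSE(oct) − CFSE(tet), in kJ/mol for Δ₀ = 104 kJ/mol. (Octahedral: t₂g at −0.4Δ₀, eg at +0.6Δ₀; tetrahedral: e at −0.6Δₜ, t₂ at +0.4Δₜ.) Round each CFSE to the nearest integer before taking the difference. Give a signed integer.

Ni is in group 10, so Ni²⁺ is d⁸ (10 − 2 = 8).
In an octahedral site d⁸ (HS) is t2g^6 e_g^2, giving CFSE(oct) = -1.2Δ₀ = -125 kJ/mol.
In a tetrahedral site the filling is e^4 t2^4: CFSE(tet) = -0.8Δₜ = -0.8 × (4/9)(104) = -37 kJ/mol.
OSPE = CFSE(oct) − CFSE(tet) = -125 − (-37) = -88 kJ/mol.

-88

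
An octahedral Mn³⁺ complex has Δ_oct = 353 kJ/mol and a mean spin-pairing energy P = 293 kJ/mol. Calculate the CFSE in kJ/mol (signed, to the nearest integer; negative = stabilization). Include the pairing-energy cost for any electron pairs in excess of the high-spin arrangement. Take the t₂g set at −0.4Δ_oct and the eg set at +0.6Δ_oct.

Mn sits in group 7; removing 3 electrons leaves Mn³⁺ with 7 − 3 = 4 d electrons.
Since Δ_oct = 353 kJ/mol > P = 293 kJ/mol, the complex adopts the low-spin configuration.
Filling d⁴ accordingly: t₂g⁴ eg⁰.
Orbital CFSE = -1.6Δ_oct = -1.6 × 353 = -565 kJ/mol.
Excess pairs vs high-spin: 1 − 0 = 1; pairing cost = +293 kJ/mol.
Net CFSE = -565 + 293 = -272 kJ/mol.

-272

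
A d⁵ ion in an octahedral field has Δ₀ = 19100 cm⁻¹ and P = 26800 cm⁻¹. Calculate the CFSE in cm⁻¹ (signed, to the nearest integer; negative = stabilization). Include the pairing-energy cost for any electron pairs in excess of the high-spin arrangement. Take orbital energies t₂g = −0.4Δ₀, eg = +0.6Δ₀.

Since Δ₀ = 19100 cm⁻¹ < P = 26800 cm⁻¹, the complex adopts the high-spin configuration.
That gives t₂g³ eg².
Orbital CFSE = 0.0Δ₀ = 0.0 × 19100 = 0 cm⁻¹.
High-spin has no excess pairs, so no pairing correction applies.

0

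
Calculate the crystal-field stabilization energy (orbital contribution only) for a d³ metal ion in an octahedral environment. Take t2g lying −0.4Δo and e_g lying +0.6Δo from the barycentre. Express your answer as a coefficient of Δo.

Configuration: t2g^3 e_g^0.
CFSE = 3(-0.4Δo) + 0(0.6Δo) = -1.2Δo + 0.0Δo = -1.2Δo.

-1.2 Δo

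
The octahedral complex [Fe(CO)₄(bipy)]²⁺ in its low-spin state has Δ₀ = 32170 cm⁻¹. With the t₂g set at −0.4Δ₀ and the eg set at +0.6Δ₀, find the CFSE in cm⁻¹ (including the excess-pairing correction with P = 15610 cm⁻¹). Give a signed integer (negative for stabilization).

-45988

Ligand charges: 4×(+0) from CO and 1×(+0) from bipy sum to +0; with overall charge +2, Fe is +2.
Fe is in group 8, so Fe²⁺ is d⁶ (8 − 2 = 6).
The d⁶ electrons fill as t₂g⁶ eg⁰.
Orbital CFSE = 6(-0.4) + 0(0.6) = -2.4Δ₀ = -2.4 × 32170 = -77208 cm⁻¹.
Relative to high-spin t₂g⁴ eg² (1 paired), the low-spin configuration has 2 additional pairs, contributing +2 × 15610 = +31220 cm⁻¹.
Overall CFSE = -77208 + 31220 = -45988 cm⁻¹.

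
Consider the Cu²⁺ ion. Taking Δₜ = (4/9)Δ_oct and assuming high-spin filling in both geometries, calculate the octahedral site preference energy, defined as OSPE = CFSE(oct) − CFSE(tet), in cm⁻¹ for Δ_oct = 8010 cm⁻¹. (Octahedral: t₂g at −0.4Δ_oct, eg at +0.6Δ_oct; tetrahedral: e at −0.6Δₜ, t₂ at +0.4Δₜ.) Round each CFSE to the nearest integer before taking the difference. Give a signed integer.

-3382

Group 11 minus oxidation state +2 gives a d⁹ configuration for Cu²⁺.
In an octahedral site d⁹ (HS) is t₂g⁶ eg³, giving CFSE(oct) = -0.6Δ_oct = -4806 cm⁻¹.
Tetrahedral: e⁴ t₂⁵, CFSE = 4(−0.6) + 5(+0.4) = -0.4Δₜ = -0.4 × (4/9) × 8010 = -1424 cm⁻¹.
Subtracting, OSPE = -4806 − (-1424) = -3382 cm⁻¹.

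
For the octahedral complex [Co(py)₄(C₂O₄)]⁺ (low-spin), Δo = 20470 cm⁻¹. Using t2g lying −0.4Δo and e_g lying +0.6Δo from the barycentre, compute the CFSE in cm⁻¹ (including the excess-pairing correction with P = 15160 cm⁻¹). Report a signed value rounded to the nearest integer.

-18808

Ligand charges: 4×(+0) from py and 1×(-2) from C₂O₄²⁻ sum to -2; with overall charge +1, Co is +3.
Co³⁺: group 9, so d-count = 9 − 3 = 6.
The d⁶ electrons fill as t2g^6 e_g^0.
CFSE(orbital) = 6×(-0.4Δo) + 0×(0.6Δo) = -2.4Δo; with Δo = 20470 cm⁻¹ that is -49128 cm⁻¹.
Pairing penalty: 3 pairs vs 1 in the high-spin reference → 2 extra × P = 30320 cm⁻¹.
Combining: -49128 + 30320 = -18808 cm⁻¹.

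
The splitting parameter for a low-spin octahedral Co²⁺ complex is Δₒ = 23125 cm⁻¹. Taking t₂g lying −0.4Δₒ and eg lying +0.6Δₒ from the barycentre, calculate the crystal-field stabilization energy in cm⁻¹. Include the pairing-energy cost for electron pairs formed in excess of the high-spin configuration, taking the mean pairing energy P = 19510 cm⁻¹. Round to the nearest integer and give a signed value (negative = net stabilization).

Co is in group 9, so Co²⁺ is d⁷ (9 − 2 = 7).
Configuration: t₂g⁶ eg¹.
The orbital stabilization is -1.8Δₒ = -1.8 × 23125 = -41625 cm⁻¹.
Relative to high-spin t₂g⁵ eg² (2 paired), the low-spin configuration has 1 additional pair, contributing +1 × 19510 = +19510 cm⁻¹.
Combining: -41625 + 19510 = -22115 cm⁻¹.

-22115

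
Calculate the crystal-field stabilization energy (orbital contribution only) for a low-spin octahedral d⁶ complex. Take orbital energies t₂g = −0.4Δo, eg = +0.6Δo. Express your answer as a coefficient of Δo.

-2.4 Δo

Configuration: t₂g⁶ eg⁰.
CFSE = 6(-0.4Δo) + 0(0.6Δo) = -2.4Δo + 0.0Δo = -2.4Δo.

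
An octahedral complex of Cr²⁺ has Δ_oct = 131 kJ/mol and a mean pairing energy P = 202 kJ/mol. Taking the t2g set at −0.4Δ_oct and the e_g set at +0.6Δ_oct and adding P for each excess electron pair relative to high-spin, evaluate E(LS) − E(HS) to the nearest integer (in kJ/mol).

71

Cr is in group 6, so Cr²⁺ is d⁴ (6 − 2 = 4).
High-spin d⁴ fills as t2g^3 e_g^1 with CFSE 3(−0.4) + 1(+0.6) = -0.6Δ_oct = -79 kJ/mol.
Low-spin t2g^4 e_g^0 gives -1.6Δ_oct = -210 kJ/mol, but forming 1 extra pair costs 1P = 202 kJ/mol, so E(LS) = -210 + 202 = -8 kJ/mol.
E(LS) − E(HS) = -8 − (-79) = 71 kJ/mol.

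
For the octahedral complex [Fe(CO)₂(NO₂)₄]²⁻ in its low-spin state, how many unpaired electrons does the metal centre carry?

0

Ligand charges: 2×(+0) from CO and 4×(-1) from NO₂⁻ sum to -4; with overall charge -2, Fe is +2.
Fe is in group 8, so Fe²⁺ is d⁶ (8 − 2 = 6).
Configuration: t2g^6 e_g^0, giving 0 unpaired electrons.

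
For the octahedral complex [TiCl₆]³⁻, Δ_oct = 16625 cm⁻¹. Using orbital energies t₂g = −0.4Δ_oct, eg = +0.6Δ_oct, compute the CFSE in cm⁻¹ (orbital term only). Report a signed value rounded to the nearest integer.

Each Cl⁻ contributes -1; 6 × (-1) = -6. With overall charge -3, Ti is in the +3 oxidation state.
Group 4 minus oxidation state +3 gives a d¹ configuration for Ti³⁺.
Configuration: t₂g¹ eg⁰.
The orbital stabilization is -0.4Δ_oct = -0.4 × 16625 = -6650 cm⁻¹.

-6650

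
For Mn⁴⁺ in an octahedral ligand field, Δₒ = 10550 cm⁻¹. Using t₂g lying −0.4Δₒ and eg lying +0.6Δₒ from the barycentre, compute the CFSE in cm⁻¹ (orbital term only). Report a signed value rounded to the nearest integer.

Mn⁴⁺: group 7, so d-count = 7 − 4 = 3.
Configuration: t₂g³ eg⁰.
Orbital CFSE = 3(-0.4) + 0(0.6) = -1.2Δₒ = -1.2 × 10550 = -12660 cm⁻¹.

-12660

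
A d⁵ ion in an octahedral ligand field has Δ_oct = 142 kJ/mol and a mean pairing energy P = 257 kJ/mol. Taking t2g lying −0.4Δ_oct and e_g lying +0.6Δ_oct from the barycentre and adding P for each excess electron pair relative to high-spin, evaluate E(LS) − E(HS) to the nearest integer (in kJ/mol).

230

High-spin d⁵ fills as t2g^3 e_g^2 with CFSE 3(−0.4) + 2(+0.6) = 0.0Δ_oct = 0 kJ/mol.
Low-spin t2g^5 e_g^0 gives -2.0Δ_oct = -284 kJ/mol, but forming 2 extra pairs costs 2P = 514 kJ/mol, so E(LS) = -284 + 514 = 230 kJ/mol.
Thus E(LS) − E(HS) = 230 kJ/mol.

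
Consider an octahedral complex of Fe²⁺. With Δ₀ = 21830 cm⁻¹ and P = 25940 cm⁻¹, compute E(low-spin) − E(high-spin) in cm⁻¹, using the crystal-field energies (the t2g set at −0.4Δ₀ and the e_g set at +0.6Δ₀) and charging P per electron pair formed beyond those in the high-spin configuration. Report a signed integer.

8220

Group 8 minus oxidation state +2 gives a d⁶ configuration for Fe²⁺.
High-spin d⁶ fills as t2g^4 e_g^2 with CFSE 4(−0.4) + 2(+0.6) = -0.4Δ₀ = -8732 cm⁻¹.
Low-spin t2g^6 e_g^0 gives -2.4Δ₀ = -52392 cm⁻¹, but forming 2 extra pairs costs 2P = 51880 cm⁻¹, so E(LS) = -52392 + 51880 = -512 cm⁻¹.
E(LS) − E(HS) = -512 − (-8732) = 8220 cm⁻¹.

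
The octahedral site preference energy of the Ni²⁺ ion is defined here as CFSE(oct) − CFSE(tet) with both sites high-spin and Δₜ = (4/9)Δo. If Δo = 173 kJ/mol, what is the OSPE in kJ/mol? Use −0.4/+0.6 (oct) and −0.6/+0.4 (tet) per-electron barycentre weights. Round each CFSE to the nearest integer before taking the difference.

-146

Ni is in group 10, so Ni²⁺ is d⁸ (10 − 2 = 8).
Octahedral high-spin t2g^6 e_g^2: CFSE = -1.2 × 173 = -208 kJ/mol.
In a tetrahedral site the filling is e^4 t2^4: CFSE(tet) = -0.8Δₜ = -0.8 × (4/9)(173) = -62 kJ/mol.
OSPE = -208 − (-62) = -146 kJ/mol.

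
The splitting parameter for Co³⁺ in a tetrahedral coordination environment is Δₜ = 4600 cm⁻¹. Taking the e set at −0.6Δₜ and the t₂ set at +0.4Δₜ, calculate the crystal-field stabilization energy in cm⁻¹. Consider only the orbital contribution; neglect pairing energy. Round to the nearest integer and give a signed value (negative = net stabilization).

-2760

Co is in group 9, so Co³⁺ is d⁶ (9 − 3 = 6).
With tetrahedral geometry the complex is necessarily high-spin.
Configuration: e³ t₂³.
CFSE(orbital) = 3×(-0.6Δₜ) + 3×(0.4Δₜ) = -0.6Δₜ; with Δₜ = 4600 cm⁻¹ that is -2760 cm⁻¹.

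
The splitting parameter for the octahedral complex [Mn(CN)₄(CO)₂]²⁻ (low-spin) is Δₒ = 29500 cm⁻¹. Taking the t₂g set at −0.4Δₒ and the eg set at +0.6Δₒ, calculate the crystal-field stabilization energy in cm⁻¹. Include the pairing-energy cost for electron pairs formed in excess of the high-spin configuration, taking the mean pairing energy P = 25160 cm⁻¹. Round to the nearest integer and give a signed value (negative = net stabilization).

-8680

Ligand charges: 4×(-1) from CN⁻ and 2×(+0) from CO sum to -4; with overall charge -2, Mn is +2.
Mn²⁺: group 7, so d-count = 7 − 2 = 5.
The d⁵ electrons fill as t₂g⁵ eg⁰.
Orbital CFSE = 5(-0.4) + 0(0.6) = -2.0Δₒ = -2.0 × 29500 = -59000 cm⁻¹.
Relative to high-spin t₂g³ eg² (0 paired), the low-spin configuration has 2 additional pairs, contributing +2 × 25160 = +50320 cm⁻¹.
Net CFSE = -59000 + 50320 = -8680 cm⁻¹.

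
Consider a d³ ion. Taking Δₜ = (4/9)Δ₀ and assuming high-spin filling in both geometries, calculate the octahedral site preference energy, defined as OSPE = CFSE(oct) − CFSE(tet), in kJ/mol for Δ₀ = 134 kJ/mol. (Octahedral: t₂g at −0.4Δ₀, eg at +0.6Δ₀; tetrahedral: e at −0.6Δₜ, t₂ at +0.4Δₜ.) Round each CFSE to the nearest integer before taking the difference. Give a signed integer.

In an octahedral site d³ (HS) is t₂g³ eg⁰, giving CFSE(oct) = -1.2Δ₀ = -161 kJ/mol.
Tetrahedral: e² t₂¹, CFSE = 2(−0.6) + 1(+0.4) = -0.8Δₜ = -0.8 × (4/9) × 134 = -48 kJ/mol.
OSPE = -161 − (-48) = -113 kJ/mol.

-113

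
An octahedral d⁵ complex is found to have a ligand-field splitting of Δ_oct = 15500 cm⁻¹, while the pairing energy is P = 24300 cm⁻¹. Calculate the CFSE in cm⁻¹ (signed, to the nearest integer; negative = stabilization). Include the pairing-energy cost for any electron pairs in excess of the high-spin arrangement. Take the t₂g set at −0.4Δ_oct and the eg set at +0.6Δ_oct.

0

With Δ_oct < P the complex is high-spin.
Filling d⁵ accordingly: t₂g³ eg².
Orbital CFSE = 0.0Δ_oct = 0.0 × 15500 = 0 cm⁻¹.
High-spin has no excess pairs, so no pairing correction applies.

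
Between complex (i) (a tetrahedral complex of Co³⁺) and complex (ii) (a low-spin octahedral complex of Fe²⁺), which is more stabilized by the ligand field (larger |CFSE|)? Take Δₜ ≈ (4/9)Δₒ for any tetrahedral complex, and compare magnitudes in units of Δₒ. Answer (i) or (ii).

(ii)

(i): Co is in group 9, so Co³⁺ is d⁶ (9 − 3 = 6); Tetrahedral splitting is small, so the complex is high-spin; e³ t₂³, CFSE = -0.6Δₜ ≈ -0.27Δₒ.
(ii): Group 8 minus oxidation state +2 gives a d⁶ configuration for Fe²⁺; t₂g⁶ eg⁰, CFSE = -2.4Δₒ.
So (ii) has the larger |CFSE|.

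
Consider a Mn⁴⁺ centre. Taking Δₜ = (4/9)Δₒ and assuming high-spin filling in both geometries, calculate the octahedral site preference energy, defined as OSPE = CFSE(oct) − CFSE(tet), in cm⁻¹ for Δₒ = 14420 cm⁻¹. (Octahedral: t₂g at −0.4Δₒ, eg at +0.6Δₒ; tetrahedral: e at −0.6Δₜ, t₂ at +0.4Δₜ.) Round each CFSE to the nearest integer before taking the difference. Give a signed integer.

-12177

Group 7 minus oxidation state +4 gives a d³ configuration for Mn⁴⁺.
Octahedral high-spin t2g^3 e_g^0: CFSE = -1.2 × 14420 = -17304 cm⁻¹.
In a tetrahedral site the filling is e^2 t2^1: CFSE(tet) = -0.8Δₜ = -0.8 × (4/9)(14420) = -5127 cm⁻¹.
OSPE = -17304 − (-5127) = -12177 cm⁻¹.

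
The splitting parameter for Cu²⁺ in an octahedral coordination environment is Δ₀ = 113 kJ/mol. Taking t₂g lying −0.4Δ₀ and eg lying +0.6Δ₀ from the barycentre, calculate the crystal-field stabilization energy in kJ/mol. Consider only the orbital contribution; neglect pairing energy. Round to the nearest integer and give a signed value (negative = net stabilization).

Cu²⁺: group 11, so d-count = 11 − 2 = 9.
For octahedral d⁹ the high- and low-spin configurations coincide.
The d⁹ electrons fill as t₂g⁶ eg³.
CFSE(orbital) = 6×(-0.4Δ₀) + 3×(0.6Δ₀) = -0.6Δ₀; with Δ₀ = 113 kJ/mol that is -68 kJ/mol.

-68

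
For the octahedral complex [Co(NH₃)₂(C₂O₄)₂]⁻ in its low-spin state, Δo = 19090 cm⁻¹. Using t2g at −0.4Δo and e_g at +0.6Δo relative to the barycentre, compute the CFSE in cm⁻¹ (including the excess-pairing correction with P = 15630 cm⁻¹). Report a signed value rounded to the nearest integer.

Ligand charges: 2×(+0) from NH₃ and 2×(-2) from C₂O₄²⁻ sum to -4; with overall charge -1, Co is +3.
Co³⁺: group 9, so d-count = 9 − 3 = 6.
Electron filling gives t2g^6 e_g^0.
Orbital CFSE = 6(-0.4) + 0(0.6) = -2.4Δo = -2.4 × 19090 = -45816 cm⁻¹.
Pairing penalty: 3 pairs vs 1 in the high-spin reference → 2 extra × P = 31260 cm⁻¹.
Net CFSE = -45816 + 31260 = -14556 cm⁻¹.

-14556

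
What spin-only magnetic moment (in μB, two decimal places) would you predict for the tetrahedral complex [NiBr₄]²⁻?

Each Br⁻ contributes -1; 4 × (-1) = -4. With overall charge -2, Ni is in the +2 oxidation state.
Ni sits in group 10; removing 2 electrons leaves Ni²⁺ with 10 − 2 = 8 d electrons.
Tetrahedral fields are weak (Δₜ ≈ 4/9 Δₒ), so electrons fill high-spin.
Configuration: e⁴ t₂⁴ → 2 unpaired electrons.
μ(spin-only) = √[2(2+2)] = √8 ≈ 2.83 μB.

2.83 μB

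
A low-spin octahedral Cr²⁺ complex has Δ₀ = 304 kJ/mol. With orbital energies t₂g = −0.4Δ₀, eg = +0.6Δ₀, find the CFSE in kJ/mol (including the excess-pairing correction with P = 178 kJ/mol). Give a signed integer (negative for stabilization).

-308

Cr²⁺: group 6, so d-count = 6 − 2 = 4.
The d⁴ electrons fill as t₂g⁴ eg⁰.
Orbital CFSE = 4(-0.4) + 0(0.6) = -1.6Δ₀ = -1.6 × 304 = -486 kJ/mol.
High-spin d⁴ would be t₂g³ eg¹ with 0 pairs; low-spin has 1, so 1 excess pair costs +1P = +178 kJ/mol.
Combining: -486 + 178 = -308 kJ/mol.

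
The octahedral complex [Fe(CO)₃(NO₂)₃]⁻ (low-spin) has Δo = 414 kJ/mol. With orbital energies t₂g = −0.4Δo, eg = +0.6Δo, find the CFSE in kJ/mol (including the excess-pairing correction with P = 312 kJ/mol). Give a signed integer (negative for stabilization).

-370

Ligand charges: 3×(+0) from CO and 3×(-1) from NO₂⁻ sum to -3; with overall charge -1, Fe is +2.
Fe is in group 8, so Fe²⁺ is d⁶ (8 − 2 = 6).
The d⁶ electrons fill as t₂g⁶ eg⁰.
CFSE(orbital) = 6×(-0.4Δo) + 0×(0.6Δo) = -2.4Δo; with Δo = 414 kJ/mol that is -994 kJ/mol.
Relative to high-spin t₂g⁴ eg² (1 paired), the low-spin configuration has 2 additional pairs, contributing +2 × 312 = +624 kJ/mol.
Combining: -994 + 624 = -370 kJ/mol.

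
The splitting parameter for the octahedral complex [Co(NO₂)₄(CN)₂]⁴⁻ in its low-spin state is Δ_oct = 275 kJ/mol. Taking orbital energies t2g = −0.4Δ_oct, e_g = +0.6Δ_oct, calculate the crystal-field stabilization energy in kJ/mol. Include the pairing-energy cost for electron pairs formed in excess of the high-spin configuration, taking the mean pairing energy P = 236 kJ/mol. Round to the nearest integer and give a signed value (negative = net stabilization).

Ligand charges: 4×(-1) from NO₂⁻ and 2×(-1) from CN⁻ sum to -6; with overall charge -4, Co is +2.
Co sits in group 9; removing 2 electrons leaves Co²⁺ with 9 − 2 = 7 d electrons.
The d⁷ electrons fill as t2g^6 e_g^1.
Orbital CFSE = 6(-0.4) + 1(0.6) = -1.8Δ_oct = -1.8 × 275 = -495 kJ/mol.
High-spin d⁷ would be t2g^5 e_g^2 with 2 pairs; low-spin has 3, so 1 excess pair costs +1P = +236 kJ/mol.
Combining: -495 + 236 = -259 kJ/mol.

-259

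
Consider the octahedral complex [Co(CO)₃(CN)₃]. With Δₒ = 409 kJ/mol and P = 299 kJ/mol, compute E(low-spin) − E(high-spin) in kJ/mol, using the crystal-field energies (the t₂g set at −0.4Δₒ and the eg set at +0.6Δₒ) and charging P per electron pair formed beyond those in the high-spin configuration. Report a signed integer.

Ligand charges: 3×(+0) from CO and 3×(-1) from CN⁻ sum to -3; with overall charge +0, Co is +3.
Group 9 minus oxidation state +3 gives a d⁶ configuration for Co³⁺.
High-spin d⁶ fills as t₂g⁴ eg² with CFSE 4(−0.4) + 2(+0.6) = -0.4Δₒ = -164 kJ/mol.
Low-spin t₂g⁶ eg⁰ gives -2.4Δₒ = -982 kJ/mol, but forming 2 extra pairs costs 2P = 598 kJ/mol, so E(LS) = -982 + 598 = -384 kJ/mol.
Thus E(LS) − E(HS) = -220 kJ/mol.

-220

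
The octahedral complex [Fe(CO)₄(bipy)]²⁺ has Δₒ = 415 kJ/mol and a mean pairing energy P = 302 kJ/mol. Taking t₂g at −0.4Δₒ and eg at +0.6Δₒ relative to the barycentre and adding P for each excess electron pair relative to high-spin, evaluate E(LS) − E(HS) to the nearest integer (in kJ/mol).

Ligand charges: 4×(+0) from CO and 1×(+0) from bipy sum to +0; with overall charge +2, Fe is +2.
Fe is in group 8, so Fe²⁺ is d⁶ (8 − 2 = 6).
High-spin: t₂g⁴ eg², CFSE = -0.4Δₒ = -166 kJ/mol.
Low-spin t₂g⁶ eg⁰ gives -2.4Δₒ = -996 kJ/mol, but forming 2 extra pairs costs 2P = 604 kJ/mol, so E(LS) = -996 + 604 = -392 kJ/mol.
E(LS) − E(HS) = -392 − (-166) = -226 kJ/mol.

-226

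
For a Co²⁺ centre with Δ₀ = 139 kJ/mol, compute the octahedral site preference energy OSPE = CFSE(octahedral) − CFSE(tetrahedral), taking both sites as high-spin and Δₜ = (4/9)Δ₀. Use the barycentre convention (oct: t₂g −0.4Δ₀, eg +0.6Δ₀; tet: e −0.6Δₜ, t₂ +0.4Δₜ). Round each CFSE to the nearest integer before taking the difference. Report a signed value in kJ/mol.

Co is in group 9, so Co²⁺ is d⁷ (9 − 2 = 7).
Octahedral high-spin t2g^5 e_g^2: CFSE = -0.8 × 139 = -111 kJ/mol.
Tetrahedral e^4 t2^3 gives -1.2Δₜ = -1.2 × (4/9) × 139 = -74 kJ/mol.
Subtracting, OSPE = -111 − (-74) = -37 kJ/mol.

-37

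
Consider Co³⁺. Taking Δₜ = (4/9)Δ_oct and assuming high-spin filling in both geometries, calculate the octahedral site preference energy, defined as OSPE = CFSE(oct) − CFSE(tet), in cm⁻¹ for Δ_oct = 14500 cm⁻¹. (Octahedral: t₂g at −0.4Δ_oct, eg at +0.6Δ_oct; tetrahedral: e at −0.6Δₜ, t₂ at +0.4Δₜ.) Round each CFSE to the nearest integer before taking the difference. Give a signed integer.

-1933

Co is in group 9, so Co³⁺ is d⁶ (9 − 3 = 6).
In an octahedral site d⁶ (HS) is t₂g⁴ eg², giving CFSE(oct) = -0.4Δ_oct = -5800 cm⁻¹.
In a tetrahedral site the filling is e³ t₂³: CFSE(tet) = -0.6Δₜ = -0.6 × (4/9)(14500) = -3867 cm⁻¹.
Subtracting, OSPE = -5800 − (-3867) = -1933 cm⁻¹.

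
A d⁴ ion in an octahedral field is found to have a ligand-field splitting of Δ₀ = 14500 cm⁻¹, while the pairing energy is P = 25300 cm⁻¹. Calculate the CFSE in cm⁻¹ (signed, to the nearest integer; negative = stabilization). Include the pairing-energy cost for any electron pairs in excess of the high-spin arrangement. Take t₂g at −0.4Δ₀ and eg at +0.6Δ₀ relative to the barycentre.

-8700

Since Δ₀ = 14500 cm⁻¹ < P = 25300 cm⁻¹, the complex adopts the high-spin configuration.
Filling d⁴ accordingly: t₂g³ eg¹.
Orbital CFSE = -0.6Δ₀ = -0.6 × 14500 = -8700 cm⁻¹.
High-spin has no excess pairs, so no pairing correction applies.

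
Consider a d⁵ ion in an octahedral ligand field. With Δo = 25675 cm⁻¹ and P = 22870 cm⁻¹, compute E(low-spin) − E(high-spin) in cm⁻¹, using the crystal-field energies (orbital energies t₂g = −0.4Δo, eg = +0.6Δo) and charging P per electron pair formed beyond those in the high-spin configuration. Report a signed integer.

High-spin d⁵ fills as t₂g³ eg² with CFSE 3(−0.4) + 2(+0.6) = 0.0Δo = 0 cm⁻¹.
Low-spin: t₂g⁵ eg⁰, orbital CFSE = -2.0Δo = -51350 cm⁻¹; plus 2 excess pairs × P = +45740 cm⁻¹; total -5610 cm⁻¹.
E(LS) − E(HS) = -5610 − (0) = -5610 cm⁻¹.

-5610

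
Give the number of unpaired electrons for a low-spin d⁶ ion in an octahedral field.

Configuration: t2g^6 e_g^0, giving 0 unpaired electrons.

0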